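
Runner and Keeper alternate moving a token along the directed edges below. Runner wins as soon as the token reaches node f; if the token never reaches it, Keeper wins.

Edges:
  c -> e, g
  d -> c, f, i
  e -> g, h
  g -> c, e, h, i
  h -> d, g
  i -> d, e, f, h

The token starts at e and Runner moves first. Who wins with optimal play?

Track states (vertex, player-to-move).
A0 = {(f,Runner), (f,Keeper)}
A1: add {(d,Runner), (i,Runner)}.
A2 = A1; e.g. (c,Runner) stays out. (e,Runner) never enters ⇒ Keeper avoids the target.

Keeper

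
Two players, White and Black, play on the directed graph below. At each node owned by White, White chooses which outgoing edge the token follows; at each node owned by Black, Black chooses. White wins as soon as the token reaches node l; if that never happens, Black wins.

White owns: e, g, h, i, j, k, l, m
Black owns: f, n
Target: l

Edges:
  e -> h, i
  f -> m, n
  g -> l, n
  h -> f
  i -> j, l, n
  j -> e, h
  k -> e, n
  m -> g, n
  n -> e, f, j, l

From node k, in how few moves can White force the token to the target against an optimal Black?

A0 = {l}
A1: add {g, i} — g (White) has g→l; i (White) has i→l.
A2: add {e, m} — e (White) has e→i; m (White) has m→g.
A3: add {j, k} — j (White) has j→e; k (White) has k→e.
A4 = A3; e.g. f (Black) can still go to n. Fixed point.
k enters the attractor at level 3, so White can force the target in 3 moves from there.

3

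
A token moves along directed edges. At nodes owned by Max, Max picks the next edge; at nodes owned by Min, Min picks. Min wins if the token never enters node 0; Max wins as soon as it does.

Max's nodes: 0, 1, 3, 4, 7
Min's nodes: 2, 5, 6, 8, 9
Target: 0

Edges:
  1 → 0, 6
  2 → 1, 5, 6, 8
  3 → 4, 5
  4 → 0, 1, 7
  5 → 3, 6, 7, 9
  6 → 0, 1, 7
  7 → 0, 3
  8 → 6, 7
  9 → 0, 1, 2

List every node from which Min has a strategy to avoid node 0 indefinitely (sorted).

2, 5, 9

A0 = {0}
A1: add {1, 4, 7} — 1 (Max) has 1→0; 4 (Max) has 4→0; 7 (Max) has 7→0.
A2: add {3, 6} — 3 (Max) has 3→4; 6 (Min): all of {0, 1, 7} already in.
A3: add {8} — 8 (Min): all of {6, 7} already in.
A4 = A3; e.g. 2 (Min) can still go to 5. Fixed point.
Max's attractor = {0, 1, 3, 4, 6, 7, 8}; Min avoids the target exactly from the complement.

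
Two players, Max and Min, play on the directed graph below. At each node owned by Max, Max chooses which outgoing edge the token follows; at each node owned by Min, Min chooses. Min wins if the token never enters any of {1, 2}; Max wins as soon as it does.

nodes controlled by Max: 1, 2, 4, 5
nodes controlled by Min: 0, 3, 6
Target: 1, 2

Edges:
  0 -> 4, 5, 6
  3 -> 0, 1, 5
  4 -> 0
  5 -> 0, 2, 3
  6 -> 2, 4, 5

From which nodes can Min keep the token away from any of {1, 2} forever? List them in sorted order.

0, 3, 4, 6

A0 = {1, 2}
A1: add {5} — 5 (Max) has 5→2.
A2 = A1; e.g. 0 (Min) can still go to 4. Fixed point.
Max's attractor = {1, 2, 5}; Min avoids the target exactly from the complement.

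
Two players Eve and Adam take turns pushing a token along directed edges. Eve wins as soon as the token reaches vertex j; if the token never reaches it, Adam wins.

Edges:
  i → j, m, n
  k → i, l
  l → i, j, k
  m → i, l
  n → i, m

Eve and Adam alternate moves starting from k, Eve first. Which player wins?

Adam

Track states (vertex, player-to-move).
A0 = {(j,Eve), (j,Adam)}
A1: add {(i,Eve), (l,Eve)}.
A2: add {(k,Adam), (m,Adam)}.
A3: add {(n,Eve)}.
A4 = A3; e.g. (i,Adam) stays out. (k,Eve) never enters ⇒ Adam avoids the target.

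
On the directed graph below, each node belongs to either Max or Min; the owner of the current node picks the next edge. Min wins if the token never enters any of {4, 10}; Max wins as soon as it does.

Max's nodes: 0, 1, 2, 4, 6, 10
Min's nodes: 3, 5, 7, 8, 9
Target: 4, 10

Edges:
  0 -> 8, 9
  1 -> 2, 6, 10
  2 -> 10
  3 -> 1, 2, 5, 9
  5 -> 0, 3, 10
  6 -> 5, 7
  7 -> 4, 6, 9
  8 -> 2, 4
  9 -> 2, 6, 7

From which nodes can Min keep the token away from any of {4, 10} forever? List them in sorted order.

A0 = {4, 10}
A1: add {1, 2} — 1 (Max) has 1→10; 2 (Max) has 2→10.
A2: add {8} — 8 (Min): all of {2, 4} already in.
A3: add {0} — 0 (Max) has 0→8.
A4 = A3; e.g. 3 (Min) can still go to 5. Fixed point.
Max's attractor = {0, 1, 2, 4, 8, 10}; Min avoids the target exactly from the complement.

3, 5, 6, 7, 9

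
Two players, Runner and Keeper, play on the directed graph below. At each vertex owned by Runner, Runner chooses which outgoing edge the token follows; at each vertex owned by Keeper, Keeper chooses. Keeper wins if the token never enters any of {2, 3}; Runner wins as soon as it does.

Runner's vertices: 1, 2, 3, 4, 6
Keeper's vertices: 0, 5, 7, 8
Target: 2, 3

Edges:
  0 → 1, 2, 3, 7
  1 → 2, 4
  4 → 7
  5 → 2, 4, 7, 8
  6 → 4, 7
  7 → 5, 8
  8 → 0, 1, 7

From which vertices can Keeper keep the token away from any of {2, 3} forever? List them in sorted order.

0, 4, 5, 6, 7, 8

A0 = {2, 3}
A1: add {1} — 1 (Runner) has 1→2.
A2 = A1; e.g. 0 (Keeper) can still go to 7. Fixed point.
Runner's attractor = {1, 2, 3}; Keeper avoids the target exactly from the complement.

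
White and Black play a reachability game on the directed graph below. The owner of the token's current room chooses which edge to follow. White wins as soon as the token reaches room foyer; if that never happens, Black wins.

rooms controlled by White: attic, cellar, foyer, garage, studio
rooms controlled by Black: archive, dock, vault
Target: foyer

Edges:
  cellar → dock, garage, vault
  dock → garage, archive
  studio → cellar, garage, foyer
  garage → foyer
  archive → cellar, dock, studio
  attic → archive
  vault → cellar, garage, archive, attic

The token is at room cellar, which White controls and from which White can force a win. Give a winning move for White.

A0 = {foyer}
A1: add {garage, studio} — studio (White) has studio→foyer; garage (White) has garage→foyer.
A2: add {cellar} — cellar (White) has cellar→garage.
A3 = A2; e.g. dock (Black) can still go to archive. Fixed point.
From cellar, successor garage is in the attractor (rank 1); the other successors dock, vault are not.

garage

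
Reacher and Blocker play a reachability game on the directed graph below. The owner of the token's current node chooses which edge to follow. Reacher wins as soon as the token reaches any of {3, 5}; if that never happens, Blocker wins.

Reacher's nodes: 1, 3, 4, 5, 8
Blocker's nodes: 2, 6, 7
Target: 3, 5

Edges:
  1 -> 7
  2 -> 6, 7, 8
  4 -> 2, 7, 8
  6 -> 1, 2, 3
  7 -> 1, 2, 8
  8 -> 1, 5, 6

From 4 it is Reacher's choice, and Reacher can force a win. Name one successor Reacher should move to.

8

A0 = {3, 5}
A1: add {8} — 8 (Reacher) has 8→5.
A2: add {4} — 4 (Reacher) has 4→8.
A3 = A2; e.g. 1 (Reacher) has no edge into A2. Fixed point.
From 4, successor 8 is in the attractor (rank 1); the other successors 2, 7 are not.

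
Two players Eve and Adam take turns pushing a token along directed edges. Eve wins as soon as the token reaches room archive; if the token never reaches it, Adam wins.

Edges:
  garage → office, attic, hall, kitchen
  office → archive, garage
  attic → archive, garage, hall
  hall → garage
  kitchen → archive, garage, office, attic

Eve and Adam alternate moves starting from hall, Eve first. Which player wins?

Track states (vertex, player-to-move).
A0 = {(archive,Eve), (archive,Adam)}
A1: add {(office,Eve), (attic,Eve), (kitchen,Eve)}.
A2 = A1; e.g. (garage,Eve) stays out. (hall,Eve) never enters ⇒ Adam avoids the target.

Adam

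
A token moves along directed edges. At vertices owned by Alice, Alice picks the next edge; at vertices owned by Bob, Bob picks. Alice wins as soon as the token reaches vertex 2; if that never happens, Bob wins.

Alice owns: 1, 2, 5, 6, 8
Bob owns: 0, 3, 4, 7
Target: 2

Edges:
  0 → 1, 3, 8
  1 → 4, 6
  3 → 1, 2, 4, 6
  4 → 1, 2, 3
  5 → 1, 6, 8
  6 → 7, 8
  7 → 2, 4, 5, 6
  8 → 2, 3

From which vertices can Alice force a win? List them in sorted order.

1, 2, 5, 6, 8

A0 = {2}
A1: add {8} — 8 (Alice) has 8→2.
A2: add {5, 6} — 5 (Alice) has 5→8; 6 (Alice) has 6→8.
A3: add {1} — 1 (Alice) has 1→6.
A4 = A3; e.g. 0 (Bob) can still go to 3. Fixed point.
Alice's winning region = {1, 2, 5, 6, 8}.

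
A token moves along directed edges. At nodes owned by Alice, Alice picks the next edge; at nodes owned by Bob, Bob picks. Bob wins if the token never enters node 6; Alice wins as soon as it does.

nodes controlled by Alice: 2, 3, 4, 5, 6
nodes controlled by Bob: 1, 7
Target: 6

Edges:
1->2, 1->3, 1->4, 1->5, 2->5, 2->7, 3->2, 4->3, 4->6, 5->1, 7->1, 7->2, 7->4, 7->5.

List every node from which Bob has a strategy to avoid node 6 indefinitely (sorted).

A0 = {6}
A1: add {4} — 4 (Alice) has 4→6.
A2 = A1; e.g. 1 (Bob) can still go to 2. Fixed point.
Alice's attractor = {4, 6}; Bob avoids the target exactly from the complement.

1, 2, 3, 5, 7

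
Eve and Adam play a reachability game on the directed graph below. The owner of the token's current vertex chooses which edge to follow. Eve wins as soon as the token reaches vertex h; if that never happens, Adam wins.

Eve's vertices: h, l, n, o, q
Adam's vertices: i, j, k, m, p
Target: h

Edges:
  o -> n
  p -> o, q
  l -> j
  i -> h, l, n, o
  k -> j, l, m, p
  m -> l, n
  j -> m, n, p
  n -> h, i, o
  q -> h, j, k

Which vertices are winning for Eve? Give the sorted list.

A0 = {h}
A1: add {n, q} — n (Eve) has n→h; q (Eve) has q→h.
A2: add {o} — o (Eve) has o→n.
A3: add {p} — p (Adam): all of {o, q} already in.
A4 = A3; e.g. i (Adam) can still go to l. Fixed point.
Eve's winning region = {h, n, o, p, q}.

h, n, o, p, q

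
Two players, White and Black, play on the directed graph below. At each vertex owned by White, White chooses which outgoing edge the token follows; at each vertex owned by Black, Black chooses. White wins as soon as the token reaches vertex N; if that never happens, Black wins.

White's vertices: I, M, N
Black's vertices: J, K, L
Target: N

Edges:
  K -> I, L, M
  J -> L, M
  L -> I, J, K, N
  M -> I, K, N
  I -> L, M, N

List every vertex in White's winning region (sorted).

A0 = {N}
A1: add {I, M} — I (White) has I→N; M (White) has M→N.
A2 = A1; e.g. J (Black) can still go to L. Fixed point.
White's winning region = {I, M, N}.

I, M, N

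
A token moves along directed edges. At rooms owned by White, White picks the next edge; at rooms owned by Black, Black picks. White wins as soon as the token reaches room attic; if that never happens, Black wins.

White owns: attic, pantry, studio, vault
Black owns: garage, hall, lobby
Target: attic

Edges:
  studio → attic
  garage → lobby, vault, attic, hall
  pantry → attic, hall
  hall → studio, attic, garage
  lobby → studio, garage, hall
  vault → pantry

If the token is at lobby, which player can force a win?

A0 = {attic}
A1: add {pantry, studio} — pantry (White) has pantry→attic; studio (White) has studio→attic.
A2: add {vault} — vault (White) has vault→pantry.
A3 = A2; e.g. lobby (Black) can still go to garage. Fixed point.
lobby never enters the attractor, so Black can avoid the target forever.

Black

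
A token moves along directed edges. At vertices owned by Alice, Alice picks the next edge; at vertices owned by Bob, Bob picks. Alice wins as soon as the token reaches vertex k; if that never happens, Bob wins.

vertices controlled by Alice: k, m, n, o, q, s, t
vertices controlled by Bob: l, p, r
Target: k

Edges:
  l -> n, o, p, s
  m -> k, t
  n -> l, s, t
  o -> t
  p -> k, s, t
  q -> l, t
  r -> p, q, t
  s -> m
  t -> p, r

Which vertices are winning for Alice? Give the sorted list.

A0 = {k}
A1: add {m} — m (Alice) has m→k.
A2: add {s} — s (Alice) has s→m.
A3: add {n} — n (Alice) has n→s.
A4 = A3; e.g. l (Bob) can still go to o. Fixed point.
Alice's winning region = {k, m, n, s}.

k, m, n, s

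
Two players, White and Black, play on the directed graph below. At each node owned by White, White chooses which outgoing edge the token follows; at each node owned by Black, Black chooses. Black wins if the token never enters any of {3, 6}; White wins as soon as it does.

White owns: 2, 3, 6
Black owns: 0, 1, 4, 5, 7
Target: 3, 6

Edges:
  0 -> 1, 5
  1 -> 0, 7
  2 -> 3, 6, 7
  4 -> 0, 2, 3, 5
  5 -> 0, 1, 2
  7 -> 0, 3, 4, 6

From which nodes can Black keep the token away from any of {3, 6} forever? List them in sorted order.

0, 1, 4, 5, 7

A0 = {3, 6}
A1: add {2} — 2 (White) has 2→3.
A2 = A1; e.g. 0 (Black) can still go to 1. Fixed point.
White's attractor = {2, 3, 6}; Black avoids the target exactly from the complement.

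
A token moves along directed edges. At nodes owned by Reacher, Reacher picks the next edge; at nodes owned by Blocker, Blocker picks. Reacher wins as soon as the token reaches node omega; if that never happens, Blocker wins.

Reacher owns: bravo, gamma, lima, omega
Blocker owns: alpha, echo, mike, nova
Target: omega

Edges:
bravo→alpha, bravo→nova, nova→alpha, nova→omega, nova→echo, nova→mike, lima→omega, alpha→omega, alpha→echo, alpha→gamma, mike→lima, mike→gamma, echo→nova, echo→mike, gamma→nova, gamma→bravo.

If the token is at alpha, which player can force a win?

Blocker

A0 = {omega}
A1: add {lima} — lima (Reacher) has lima→omega.
A2 = A1; e.g. alpha (Blocker) can still go to echo. Fixed point.
alpha never enters the attractor, so Blocker can avoid the target forever.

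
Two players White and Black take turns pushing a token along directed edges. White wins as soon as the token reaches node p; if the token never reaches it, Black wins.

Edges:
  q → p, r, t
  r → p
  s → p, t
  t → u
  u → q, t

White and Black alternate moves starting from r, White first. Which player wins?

Track states (vertex, player-to-move).
A0 = {(p,White), (p,Black)}
A1: add {(q,White), (r,White), (r,Black), (s,White)}.
(r,White) ∈ A1 ⇒ White forces the target.

White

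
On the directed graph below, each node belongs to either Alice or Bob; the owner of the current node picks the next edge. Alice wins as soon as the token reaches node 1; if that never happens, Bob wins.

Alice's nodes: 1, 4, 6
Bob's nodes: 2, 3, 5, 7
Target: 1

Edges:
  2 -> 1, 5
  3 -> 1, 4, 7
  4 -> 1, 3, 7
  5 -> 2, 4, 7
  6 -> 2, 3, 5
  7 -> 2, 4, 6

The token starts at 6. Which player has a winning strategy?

A0 = {1}
A1: add {4} — 4 (Alice) has 4→1.
A2 = A1; e.g. 2 (Bob) can still go to 5. Fixed point.
6 never enters the attractor, so Bob can avoid the target forever.

Bob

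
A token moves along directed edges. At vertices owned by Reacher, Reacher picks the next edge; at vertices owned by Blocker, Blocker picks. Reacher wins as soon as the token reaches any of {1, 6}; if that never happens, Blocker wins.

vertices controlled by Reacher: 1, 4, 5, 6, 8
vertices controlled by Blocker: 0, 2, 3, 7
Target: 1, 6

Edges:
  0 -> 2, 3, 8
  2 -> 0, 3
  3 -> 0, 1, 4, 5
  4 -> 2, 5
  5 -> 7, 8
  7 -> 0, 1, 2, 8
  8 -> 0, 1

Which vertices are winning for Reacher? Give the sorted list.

A0 = {1, 6}
A1: add {8} — 8 (Reacher) has 8→1.
A2: add {5} — 5 (Reacher) has 5→8.
A3: add {4} — 4 (Reacher) has 4→5.
A4 = A3; e.g. 0 (Blocker) can still go to 2. Fixed point.
Reacher's winning region = {1, 4, 5, 6, 8}.

1, 4, 5, 6, 8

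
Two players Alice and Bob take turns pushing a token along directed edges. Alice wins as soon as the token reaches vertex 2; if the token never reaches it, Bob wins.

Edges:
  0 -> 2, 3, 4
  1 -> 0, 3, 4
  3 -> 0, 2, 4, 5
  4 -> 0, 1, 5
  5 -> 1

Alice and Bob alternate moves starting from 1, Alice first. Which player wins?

Track states (vertex, player-to-move).
A0 = {(2,Alice), (2,Bob)}
A1: add {(0,Alice), (3,Alice)}.
A2 = A1; e.g. (0,Bob) stays out. (1,Alice) never enters ⇒ Bob avoids the target.

Bob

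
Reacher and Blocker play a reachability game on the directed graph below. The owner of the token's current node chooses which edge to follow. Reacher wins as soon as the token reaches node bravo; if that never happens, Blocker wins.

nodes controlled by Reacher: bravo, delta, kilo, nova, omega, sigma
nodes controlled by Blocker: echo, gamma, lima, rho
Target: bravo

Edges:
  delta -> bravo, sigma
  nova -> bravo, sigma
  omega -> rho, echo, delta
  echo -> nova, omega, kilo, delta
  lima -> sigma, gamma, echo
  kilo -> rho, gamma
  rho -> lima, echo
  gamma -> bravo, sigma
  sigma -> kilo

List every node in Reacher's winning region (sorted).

bravo, delta, nova, omega

A0 = {bravo}
A1: add {delta, nova} — nova (Reacher) has nova→bravo; delta (Reacher) has delta→bravo.
A2: add {omega} — omega (Reacher) has omega→delta.
A3 = A2; e.g. rho (Blocker) can still go to lima. Fixed point.
Reacher's winning region = {bravo, delta, nova, omega}.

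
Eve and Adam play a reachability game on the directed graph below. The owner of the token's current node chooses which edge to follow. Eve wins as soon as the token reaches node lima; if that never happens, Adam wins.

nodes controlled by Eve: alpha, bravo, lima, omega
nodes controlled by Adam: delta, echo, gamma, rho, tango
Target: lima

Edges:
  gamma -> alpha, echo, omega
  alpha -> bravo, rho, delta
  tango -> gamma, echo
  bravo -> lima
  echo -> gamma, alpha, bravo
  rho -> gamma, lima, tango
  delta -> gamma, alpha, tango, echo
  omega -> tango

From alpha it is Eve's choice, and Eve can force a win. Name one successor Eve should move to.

bravo

A0 = {lima}
A1: add {bravo} — bravo (Eve) has bravo→lima.
A2: add {alpha} — alpha (Eve) has alpha→bravo.
A3 = A2; e.g. gamma (Adam) can still go to echo. Fixed point.
From alpha, successor bravo is in the attractor (rank 1); the other successors delta, rho are not.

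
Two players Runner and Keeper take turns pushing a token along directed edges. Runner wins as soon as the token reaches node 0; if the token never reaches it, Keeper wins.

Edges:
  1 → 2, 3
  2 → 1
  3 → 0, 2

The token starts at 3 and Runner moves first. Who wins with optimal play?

Runner

Track states (vertex, player-to-move).
A0 = {(0,Runner), (0,Keeper)}
A1: add {(3,Runner)}.
(3,Runner) ∈ A1 ⇒ Runner forces the target.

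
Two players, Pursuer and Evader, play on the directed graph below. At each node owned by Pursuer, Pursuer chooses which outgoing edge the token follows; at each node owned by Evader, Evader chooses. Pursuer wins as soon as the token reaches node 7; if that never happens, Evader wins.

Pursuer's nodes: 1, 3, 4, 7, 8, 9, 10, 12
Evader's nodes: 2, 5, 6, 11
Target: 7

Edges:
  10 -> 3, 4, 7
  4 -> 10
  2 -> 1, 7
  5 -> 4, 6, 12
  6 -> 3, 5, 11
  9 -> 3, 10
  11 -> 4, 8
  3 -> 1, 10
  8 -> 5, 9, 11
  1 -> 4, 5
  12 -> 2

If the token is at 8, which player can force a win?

Pursuer

A0 = {7}
A1: add {10} — 10 (Pursuer) has 10→7.
A2: add {3, 4, 9} — 3 (Pursuer) has 3→10; 4 (Pursuer) has 4→10; 9 (Pursuer) has 9→10.
A3: add {1, 8} — 1 (Pursuer) has 1→4; 8 (Pursuer) has 8→9.
8 ∈ A3, so Pursuer can force the target.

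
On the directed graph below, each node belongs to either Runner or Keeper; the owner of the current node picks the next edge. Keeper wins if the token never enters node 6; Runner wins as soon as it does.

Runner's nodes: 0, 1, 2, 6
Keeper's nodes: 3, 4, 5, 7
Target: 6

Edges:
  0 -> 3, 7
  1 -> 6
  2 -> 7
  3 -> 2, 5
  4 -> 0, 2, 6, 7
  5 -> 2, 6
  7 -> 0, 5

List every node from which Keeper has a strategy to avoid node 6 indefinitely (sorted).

0, 2, 3, 4, 5, 7

A0 = {6}
A1: add {1} — 1 (Runner) has 1→6.
A2 = A1; e.g. 0 (Runner) has no edge into A1. Fixed point.
Runner's attractor = {1, 6}; Keeper avoids the target exactly from the complement.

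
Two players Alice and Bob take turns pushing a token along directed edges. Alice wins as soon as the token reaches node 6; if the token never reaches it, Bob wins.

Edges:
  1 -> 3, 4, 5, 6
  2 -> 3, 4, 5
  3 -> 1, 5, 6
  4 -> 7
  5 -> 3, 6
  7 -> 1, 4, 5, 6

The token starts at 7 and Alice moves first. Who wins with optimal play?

Alice

Track states (vertex, player-to-move).
A0 = {(6,Alice), (6,Bob)}
A1: add {(1,Alice), (3,Alice), (5,Alice), (7,Alice)}.
(7,Alice) ∈ A1 ⇒ Alice forces the target.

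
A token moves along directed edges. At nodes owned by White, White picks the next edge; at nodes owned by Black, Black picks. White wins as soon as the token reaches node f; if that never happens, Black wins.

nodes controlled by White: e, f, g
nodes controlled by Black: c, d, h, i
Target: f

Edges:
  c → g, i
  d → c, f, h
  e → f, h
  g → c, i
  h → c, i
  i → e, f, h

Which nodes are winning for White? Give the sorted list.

e, f

A0 = {f}
A1: add {e} — e (White) has e→f.
A2 = A1; e.g. c (Black) can still go to g. Fixed point.
White's winning region = {e, f}.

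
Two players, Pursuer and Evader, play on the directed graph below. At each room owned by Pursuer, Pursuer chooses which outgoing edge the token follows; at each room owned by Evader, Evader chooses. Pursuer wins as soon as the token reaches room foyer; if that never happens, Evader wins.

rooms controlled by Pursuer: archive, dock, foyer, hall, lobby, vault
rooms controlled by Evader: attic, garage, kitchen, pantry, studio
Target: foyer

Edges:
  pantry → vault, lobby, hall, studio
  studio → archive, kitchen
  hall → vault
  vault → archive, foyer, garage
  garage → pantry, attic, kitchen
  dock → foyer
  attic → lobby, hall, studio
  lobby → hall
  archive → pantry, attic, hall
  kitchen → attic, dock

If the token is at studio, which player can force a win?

Evader

A0 = {foyer}
A1: add {dock, vault} — vault (Pursuer) has vault→foyer; dock (Pursuer) has dock→foyer.
A2: add {hall} — hall (Pursuer) has hall→vault.
A3: add {archive, lobby} — archive (Pursuer) has archive→hall; lobby (Pursuer) has lobby→hall.
A4 = A3; e.g. garage (Evader) can still go to pantry. Fixed point.
studio never enters the attractor, so Evader can avoid the target forever.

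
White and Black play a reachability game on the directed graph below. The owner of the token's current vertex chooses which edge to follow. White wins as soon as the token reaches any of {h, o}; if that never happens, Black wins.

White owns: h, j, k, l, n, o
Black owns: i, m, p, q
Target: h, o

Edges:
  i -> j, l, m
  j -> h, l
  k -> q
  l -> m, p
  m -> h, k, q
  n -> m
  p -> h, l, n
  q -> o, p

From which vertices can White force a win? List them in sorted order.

h, j, o

A0 = {h, o}
A1: add {j} — j (White) has j→h.
A2 = A1; e.g. i (Black) can still go to l. Fixed point.
White's winning region = {h, j, o}.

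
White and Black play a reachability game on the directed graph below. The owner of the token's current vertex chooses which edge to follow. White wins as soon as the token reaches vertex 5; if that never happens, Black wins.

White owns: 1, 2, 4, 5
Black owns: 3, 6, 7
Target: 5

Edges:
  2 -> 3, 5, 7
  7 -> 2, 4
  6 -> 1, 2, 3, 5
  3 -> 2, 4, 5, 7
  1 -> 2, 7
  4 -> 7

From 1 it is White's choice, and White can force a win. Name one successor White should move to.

2

A0 = {5}
A1: add {2} — 2 (White) has 2→5.
A2: add {1} — 1 (White) has 1→2.
A3 = A2; e.g. 3 (Black) can still go to 4. Fixed point.
From 1, successor 2 is in the attractor (rank 1); the other successor 7 is not.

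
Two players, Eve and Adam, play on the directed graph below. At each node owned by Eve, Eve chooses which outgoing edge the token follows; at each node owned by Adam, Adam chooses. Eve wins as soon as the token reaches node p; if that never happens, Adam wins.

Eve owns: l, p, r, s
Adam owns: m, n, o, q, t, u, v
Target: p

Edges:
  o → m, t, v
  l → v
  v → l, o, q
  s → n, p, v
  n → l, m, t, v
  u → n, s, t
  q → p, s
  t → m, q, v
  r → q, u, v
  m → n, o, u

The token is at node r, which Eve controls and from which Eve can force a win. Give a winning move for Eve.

q

A0 = {p}
A1: add {s} — s (Eve) has s→p.
A2: add {q} — q (Adam): all of {p, s} already in.
A3: add {r} — r (Eve) has r→q.
A4 = A3; e.g. l (Eve) has no edge into A3. Fixed point.
From r, successor q is in the attractor (rank 2); the other successors u, v are not.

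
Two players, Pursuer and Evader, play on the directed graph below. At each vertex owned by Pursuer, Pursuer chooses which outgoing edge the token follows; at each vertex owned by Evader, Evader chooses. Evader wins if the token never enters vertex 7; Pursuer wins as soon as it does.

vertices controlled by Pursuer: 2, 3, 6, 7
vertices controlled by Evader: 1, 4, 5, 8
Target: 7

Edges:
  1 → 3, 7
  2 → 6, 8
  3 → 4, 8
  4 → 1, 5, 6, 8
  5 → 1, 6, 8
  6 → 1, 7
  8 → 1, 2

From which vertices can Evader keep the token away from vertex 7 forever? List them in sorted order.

A0 = {7}
A1: add {6} — 6 (Pursuer) has 6→7.
A2: add {2} — 2 (Pursuer) has 2→6.
A3 = A2; e.g. 1 (Evader) can still go to 3. Fixed point.
Pursuer's attractor = {2, 6, 7}; Evader avoids the target exactly from the complement.

1, 3, 4, 5, 8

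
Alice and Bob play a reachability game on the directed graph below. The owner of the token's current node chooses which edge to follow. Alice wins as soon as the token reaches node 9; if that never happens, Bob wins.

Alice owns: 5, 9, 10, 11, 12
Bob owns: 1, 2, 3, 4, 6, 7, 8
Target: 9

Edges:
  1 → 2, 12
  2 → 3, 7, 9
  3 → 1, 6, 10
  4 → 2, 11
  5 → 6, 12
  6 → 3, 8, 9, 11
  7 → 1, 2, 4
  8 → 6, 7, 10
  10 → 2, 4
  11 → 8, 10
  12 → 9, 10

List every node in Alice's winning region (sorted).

5, 9, 12

A0 = {9}
A1: add {12} — 12 (Alice) has 12→9.
A2: add {5} — 5 (Alice) has 5→12.
A3 = A2; e.g. 1 (Bob) can still go to 2. Fixed point.
Alice's winning region = {5, 9, 12}.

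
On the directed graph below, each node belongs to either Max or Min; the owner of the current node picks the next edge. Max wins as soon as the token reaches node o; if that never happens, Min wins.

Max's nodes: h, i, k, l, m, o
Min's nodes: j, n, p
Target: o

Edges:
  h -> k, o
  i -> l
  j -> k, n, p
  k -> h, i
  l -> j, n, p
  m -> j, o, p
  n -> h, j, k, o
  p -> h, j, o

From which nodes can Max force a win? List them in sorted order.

h, k, m, o

A0 = {o}
A1: add {h, m} — h (Max) has h→o; m (Max) has m→o.
A2: add {k} — k (Max) has k→h.
A3 = A2; e.g. i (Max) has no edge into A2. Fixed point.
Max's winning region = {h, k, m, o}.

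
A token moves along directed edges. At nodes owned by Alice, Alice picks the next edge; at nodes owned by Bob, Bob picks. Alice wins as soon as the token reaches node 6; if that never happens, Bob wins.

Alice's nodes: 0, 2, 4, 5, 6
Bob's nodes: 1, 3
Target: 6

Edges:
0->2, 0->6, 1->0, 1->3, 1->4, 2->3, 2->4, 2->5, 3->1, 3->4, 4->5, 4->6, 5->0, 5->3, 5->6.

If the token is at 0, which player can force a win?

Alice

A0 = {6}
A1: add {0, 4, 5} — 0 (Alice) has 0→6; 4 (Alice) has 4→6; 5 (Alice) has 5→6.
0 ∈ A1, so Alice can force the target.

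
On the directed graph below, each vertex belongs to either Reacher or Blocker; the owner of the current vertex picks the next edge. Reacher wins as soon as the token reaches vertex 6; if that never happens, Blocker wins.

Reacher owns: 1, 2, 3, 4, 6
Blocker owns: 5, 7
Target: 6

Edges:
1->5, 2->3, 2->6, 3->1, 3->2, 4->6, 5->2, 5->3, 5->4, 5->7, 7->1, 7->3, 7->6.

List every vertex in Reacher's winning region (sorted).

A0 = {6}
A1: add {2, 4} — 2 (Reacher) has 2→6; 4 (Reacher) has 4→6.
A2: add {3} — 3 (Reacher) has 3→2.
A3 = A2; e.g. 1 (Reacher) has no edge into A2. Fixed point.
Reacher's winning region = {2, 3, 4, 6}.

2, 3, 4, 6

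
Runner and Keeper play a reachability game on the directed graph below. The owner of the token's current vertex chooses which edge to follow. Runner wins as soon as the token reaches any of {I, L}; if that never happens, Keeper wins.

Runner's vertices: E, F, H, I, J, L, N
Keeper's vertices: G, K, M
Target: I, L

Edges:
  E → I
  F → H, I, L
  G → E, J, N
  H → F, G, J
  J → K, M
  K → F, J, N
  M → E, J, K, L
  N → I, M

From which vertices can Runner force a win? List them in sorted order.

A0 = {I, L}
A1: add {E, F, N} — E (Runner) has E→I; F (Runner) has F→I; N (Runner) has N→I.
A2: add {H} — H (Runner) has H→F.
A3 = A2; e.g. G (Keeper) can still go to J. Fixed point.
Runner's winning region = {E, F, H, I, L, N}.

E, F, H, I, L, N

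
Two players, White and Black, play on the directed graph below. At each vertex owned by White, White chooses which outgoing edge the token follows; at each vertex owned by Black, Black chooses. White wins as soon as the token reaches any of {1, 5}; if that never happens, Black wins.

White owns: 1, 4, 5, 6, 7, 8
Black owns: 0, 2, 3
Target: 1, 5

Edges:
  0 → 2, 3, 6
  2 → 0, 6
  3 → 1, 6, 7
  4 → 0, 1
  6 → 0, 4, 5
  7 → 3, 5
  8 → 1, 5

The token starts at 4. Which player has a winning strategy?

A0 = {1, 5}
A1: add {4, 6, 7, 8} — 4 (White) has 4→1; 6 (White) has 6→5; 7 (White) has 7→5; 8 (White) has 8→1.
4 ∈ A1, so White can force the target.

White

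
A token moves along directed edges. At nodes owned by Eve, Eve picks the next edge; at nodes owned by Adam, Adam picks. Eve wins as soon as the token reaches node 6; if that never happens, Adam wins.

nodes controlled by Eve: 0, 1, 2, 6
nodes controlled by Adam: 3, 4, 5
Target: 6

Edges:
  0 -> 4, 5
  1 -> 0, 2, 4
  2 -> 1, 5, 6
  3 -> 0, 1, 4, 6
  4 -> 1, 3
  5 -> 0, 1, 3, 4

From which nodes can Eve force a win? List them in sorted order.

1, 2, 6

A0 = {6}
A1: add {2} — 2 (Eve) has 2→6.
A2: add {1} — 1 (Eve) has 1→2.
A3 = A2; e.g. 0 (Eve) has no edge into A2. Fixed point.
Eve's winning region = {1, 2, 6}.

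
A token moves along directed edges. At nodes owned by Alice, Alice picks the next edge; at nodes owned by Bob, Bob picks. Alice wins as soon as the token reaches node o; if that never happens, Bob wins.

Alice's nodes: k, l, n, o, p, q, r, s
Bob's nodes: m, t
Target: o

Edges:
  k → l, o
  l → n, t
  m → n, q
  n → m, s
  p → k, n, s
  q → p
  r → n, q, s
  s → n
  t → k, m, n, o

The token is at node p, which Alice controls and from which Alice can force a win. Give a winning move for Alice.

A0 = {o}
A1: add {k} — k (Alice) has k→o.
A2: add {p} — p (Alice) has p→k.
A3: add {q} — q (Alice) has q→p.
A4: add {r} — r (Alice) has r→q.
A5 = A4; e.g. l (Alice) has no edge into A4. Fixed point.
From p, successor k is in the attractor (rank 1); the other successors n, s are not.

k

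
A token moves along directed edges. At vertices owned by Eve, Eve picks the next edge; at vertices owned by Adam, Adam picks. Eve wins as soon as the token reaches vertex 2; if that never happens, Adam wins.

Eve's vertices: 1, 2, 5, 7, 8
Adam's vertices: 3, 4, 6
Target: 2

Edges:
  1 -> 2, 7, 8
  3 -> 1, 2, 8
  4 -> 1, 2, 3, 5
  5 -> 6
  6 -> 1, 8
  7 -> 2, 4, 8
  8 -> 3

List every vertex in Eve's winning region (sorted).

1, 2, 7

A0 = {2}
A1: add {1, 7} — 1 (Eve) has 1→2; 7 (Eve) has 7→2.
A2 = A1; e.g. 3 (Adam) can still go to 8. Fixed point.
Eve's winning region = {1, 2, 7}.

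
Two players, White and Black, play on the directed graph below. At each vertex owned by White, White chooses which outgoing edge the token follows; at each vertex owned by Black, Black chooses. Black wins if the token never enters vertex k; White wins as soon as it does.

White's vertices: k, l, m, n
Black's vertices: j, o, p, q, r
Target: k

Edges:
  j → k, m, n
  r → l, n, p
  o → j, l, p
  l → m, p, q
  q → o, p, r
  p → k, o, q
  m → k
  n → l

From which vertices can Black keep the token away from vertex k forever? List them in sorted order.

A0 = {k}
A1: add {m} — m (White) has m→k.
A2: add {l} — l (White) has l→m.
A3: add {n} — n (White) has n→l.
A4: add {j} — j (Black): all of {k, m, n} already in.
A5 = A4; e.g. o (Black) can still go to p. Fixed point.
White's attractor = {j, k, l, m, n}; Black avoids the target exactly from the complement.

o, p, q, r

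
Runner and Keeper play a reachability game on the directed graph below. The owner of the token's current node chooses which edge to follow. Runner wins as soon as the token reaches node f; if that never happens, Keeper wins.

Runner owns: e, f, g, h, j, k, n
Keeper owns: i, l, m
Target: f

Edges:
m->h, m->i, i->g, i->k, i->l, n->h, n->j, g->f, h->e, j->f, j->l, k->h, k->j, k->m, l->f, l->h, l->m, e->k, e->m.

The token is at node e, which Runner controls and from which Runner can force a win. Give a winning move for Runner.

k

A0 = {f}
A1: add {g, j} — g (Runner) has g→f; j (Runner) has j→f.
A2: add {k, n} — k (Runner) has k→j; n (Runner) has n→j.
A3: add {e} — e (Runner) has e→k.
A4: add {h} — h (Runner) has h→e.
A5 = A4; e.g. i (Keeper) can still go to l. Fixed point.
From e, successor k is in the attractor (rank 2); the other successor m is not.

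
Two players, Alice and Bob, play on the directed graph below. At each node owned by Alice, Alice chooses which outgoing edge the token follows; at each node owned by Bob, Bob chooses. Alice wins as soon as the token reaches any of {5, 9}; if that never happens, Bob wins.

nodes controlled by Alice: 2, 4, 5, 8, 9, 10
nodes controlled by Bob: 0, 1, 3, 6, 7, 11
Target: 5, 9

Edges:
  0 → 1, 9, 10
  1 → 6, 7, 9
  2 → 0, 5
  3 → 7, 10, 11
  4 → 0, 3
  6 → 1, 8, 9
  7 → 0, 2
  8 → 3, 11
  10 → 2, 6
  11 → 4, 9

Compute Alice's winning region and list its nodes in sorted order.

2, 5, 9, 10

A0 = {5, 9}
A1: add {2} — 2 (Alice) has 2→5.
A2: add {10} — 10 (Alice) has 10→2.
A3 = A2; e.g. 0 (Bob) can still go to 1. Fixed point.
Alice's winning region = {2, 5, 9, 10}.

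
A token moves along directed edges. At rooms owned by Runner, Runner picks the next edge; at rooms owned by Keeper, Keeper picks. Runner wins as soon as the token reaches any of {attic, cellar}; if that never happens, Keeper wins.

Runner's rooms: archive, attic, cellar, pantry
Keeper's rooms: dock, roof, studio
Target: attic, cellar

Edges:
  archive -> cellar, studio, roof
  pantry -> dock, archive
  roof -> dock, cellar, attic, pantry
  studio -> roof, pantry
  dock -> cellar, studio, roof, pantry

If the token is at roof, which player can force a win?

A0 = {attic, cellar}
A1: add {archive} — archive (Runner) has archive→cellar.
A2: add {pantry} — pantry (Runner) has pantry→archive.
A3 = A2; e.g. dock (Keeper) can still go to studio. Fixed point.
roof never enters the attractor, so Keeper can avoid the target forever.

Keeper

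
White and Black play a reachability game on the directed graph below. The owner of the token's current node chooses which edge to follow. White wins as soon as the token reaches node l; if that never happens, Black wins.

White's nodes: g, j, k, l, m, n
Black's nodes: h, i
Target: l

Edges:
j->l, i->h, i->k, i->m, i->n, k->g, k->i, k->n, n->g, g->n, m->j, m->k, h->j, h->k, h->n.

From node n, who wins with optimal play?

A0 = {l}
A1: add {j} — j (White) has j→l.
A2: add {m} — m (White) has m→j.
A3 = A2; e.g. g (White) has no edge into A2. Fixed point.
n never enters the attractor, so Black can avoid the target forever.

Black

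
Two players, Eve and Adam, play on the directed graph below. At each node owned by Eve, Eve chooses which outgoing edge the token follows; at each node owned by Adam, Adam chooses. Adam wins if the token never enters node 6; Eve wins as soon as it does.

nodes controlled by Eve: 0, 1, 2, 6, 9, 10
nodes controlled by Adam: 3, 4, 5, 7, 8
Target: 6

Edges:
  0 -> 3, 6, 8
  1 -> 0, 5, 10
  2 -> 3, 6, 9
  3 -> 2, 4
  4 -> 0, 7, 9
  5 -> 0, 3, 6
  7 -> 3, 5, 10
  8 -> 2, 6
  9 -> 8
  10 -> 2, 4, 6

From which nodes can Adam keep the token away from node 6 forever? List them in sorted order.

A0 = {6}
A1: add {0, 2, 10} — 0 (Eve) has 0→6; 2 (Eve) has 2→6; 10 (Eve) has 10→6.
A2: add {1, 8} — 1 (Eve) has 1→0; 8 (Adam): all of {2, 6} already in.
A3: add {9} — 9 (Eve) has 9→8.
A4 = A3; e.g. 3 (Adam) can still go to 4. Fixed point.
Eve's attractor = {0, 1, 2, 6, 8, 9, 10}; Adam avoids the target exactly from the complement.

3, 4, 5, 7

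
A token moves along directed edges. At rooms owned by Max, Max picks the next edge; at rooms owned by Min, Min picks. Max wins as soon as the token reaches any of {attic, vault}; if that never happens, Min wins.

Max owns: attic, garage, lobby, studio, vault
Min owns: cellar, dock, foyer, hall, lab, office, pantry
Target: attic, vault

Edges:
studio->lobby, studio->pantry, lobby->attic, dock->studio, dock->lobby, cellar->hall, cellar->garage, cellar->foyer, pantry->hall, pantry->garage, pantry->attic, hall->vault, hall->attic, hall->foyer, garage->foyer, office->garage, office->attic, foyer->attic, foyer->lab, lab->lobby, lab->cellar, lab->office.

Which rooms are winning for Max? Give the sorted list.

attic, dock, lobby, studio, vault

A0 = {attic, vault}
A1: add {lobby} — lobby (Max) has lobby→attic.
A2: add {studio} — studio (Max) has studio→lobby.
A3: add {dock} — dock (Min): all of {studio, lobby} already in.
A4 = A3; e.g. cellar (Min) can still go to hall. Fixed point.
Max's winning region = {attic, dock, lobby, studio, vault}.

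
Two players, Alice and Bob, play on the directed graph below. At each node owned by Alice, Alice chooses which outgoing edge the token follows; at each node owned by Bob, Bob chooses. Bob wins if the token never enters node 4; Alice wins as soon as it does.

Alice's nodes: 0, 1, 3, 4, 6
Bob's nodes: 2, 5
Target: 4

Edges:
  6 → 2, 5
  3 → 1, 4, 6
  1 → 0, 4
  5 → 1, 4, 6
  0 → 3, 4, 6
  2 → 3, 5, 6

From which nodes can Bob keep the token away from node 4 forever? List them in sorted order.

2, 5, 6

A0 = {4}
A1: add {0, 1, 3} — 0 (Alice) has 0→4; 1 (Alice) has 1→4; 3 (Alice) has 3→4.
A2 = A1; e.g. 2 (Bob) can still go to 5. Fixed point.
Alice's attractor = {0, 1, 3, 4}; Bob avoids the target exactly from the complement.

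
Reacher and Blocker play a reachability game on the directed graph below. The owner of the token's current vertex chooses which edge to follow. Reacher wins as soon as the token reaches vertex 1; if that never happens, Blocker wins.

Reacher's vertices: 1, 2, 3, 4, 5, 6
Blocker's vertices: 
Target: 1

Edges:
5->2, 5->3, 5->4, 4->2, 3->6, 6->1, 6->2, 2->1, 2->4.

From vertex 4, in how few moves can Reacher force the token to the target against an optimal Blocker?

A0 = {1}
A1: add {2, 6} — 2 (Reacher) has 2→1; 6 (Reacher) has 6→1.
A2: add {3, 4, 5} — 3 (Reacher) has 3→6; 4 (Reacher) has 4→2; 5 (Reacher) has 5→2.
A2 = all vertices. Fixed point.
4 enters the attractor at level 2, so Reacher can force the target in 2 moves from there.

2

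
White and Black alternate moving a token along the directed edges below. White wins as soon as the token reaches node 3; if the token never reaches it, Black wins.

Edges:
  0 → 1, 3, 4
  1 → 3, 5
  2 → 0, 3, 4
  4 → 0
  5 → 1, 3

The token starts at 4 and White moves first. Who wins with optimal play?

Track states (vertex, player-to-move).
A0 = {(3,White), (3,Black)}
A1: add {(0,White), (1,White), (2,White), (5,White)}.
A2: add {(1,Black), (4,Black), (5,Black)}.
A3 = A2; e.g. (0,Black) stays out. (4,White) never enters ⇒ Black avoids the target.

Black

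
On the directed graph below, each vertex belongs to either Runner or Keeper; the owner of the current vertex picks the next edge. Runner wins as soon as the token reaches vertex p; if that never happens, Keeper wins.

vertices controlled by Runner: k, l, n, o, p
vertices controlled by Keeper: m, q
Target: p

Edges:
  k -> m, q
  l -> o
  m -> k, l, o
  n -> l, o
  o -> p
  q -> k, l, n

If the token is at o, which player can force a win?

A0 = {p}
A1: add {o} — o (Runner) has o→p.
o ∈ A1, so Runner can force the target.

Runner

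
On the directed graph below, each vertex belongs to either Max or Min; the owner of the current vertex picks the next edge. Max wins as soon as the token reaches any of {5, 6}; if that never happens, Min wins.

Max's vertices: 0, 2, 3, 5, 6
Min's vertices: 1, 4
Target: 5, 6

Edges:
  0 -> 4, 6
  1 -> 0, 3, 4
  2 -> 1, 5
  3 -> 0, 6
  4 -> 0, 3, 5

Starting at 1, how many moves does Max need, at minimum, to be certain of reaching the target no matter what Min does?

A0 = {5, 6}
A1: add {0, 2, 3} — 0 (Max) has 0→6; 2 (Max) has 2→5; 3 (Max) has 3→6.
A2: add {4} — 4 (Min): all of {0, 3, 5} already in.
A3: add {1} — 1 (Min): all of {0, 3, 4} already in.
A3 = all vertices. Fixed point.
1 enters the attractor at level 3, so Max can force the target in 3 moves from there.

3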